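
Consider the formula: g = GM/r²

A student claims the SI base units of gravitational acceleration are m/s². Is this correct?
Units of each symbol in g = GM/r²:
  G (gravitational constant): m³/(kg·s²)
  M (mass): kg
  r (distance): m  → to the power 2 in the denominator, contributes 1/m²

Multiplying the contributions: [m³/(kg·s²)] · [kg] · [1/m²]
Adding exponents of each base unit: m: 1, s: -2
SI base units of gravitational acceleration: m/s²

The claimed units m/s² match the derived units, so the claim is correct.

Answer: Yes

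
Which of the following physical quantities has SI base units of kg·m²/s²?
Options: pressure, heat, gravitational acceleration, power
Checking the SI base units of each option:
  pressure (P = F/A): kg/(m·s²)  ✗
  heat (Q = mcΔT): kg·m²/s²  ✓ matches
  gravitational acceleration (g = GM/r²): m/s²  ✗
  power (P = W/t): kg·m²/s³  ✗

Only heat has units kg·m²/s².

Answer: heat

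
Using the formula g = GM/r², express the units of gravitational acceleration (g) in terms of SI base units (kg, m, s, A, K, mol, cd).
Units of each symbol in g = GM/r²:
  G (gravitational constant): m³/(kg·s²)
  M (mass): kg
  r (distance): m  → to the power 2 in the denominator, contributes 1/m²

Multiplying the contributions: [m³/(kg·s²)] · [kg] · [1/m²]
Adding exponents of each base unit: m: 1, s: -2
SI base units of gravitational acceleration: m/s²

Answer: m/s²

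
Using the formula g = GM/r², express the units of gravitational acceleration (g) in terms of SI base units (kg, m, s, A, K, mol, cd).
Units of each symbol in g = GM/r²:
  G (gravitational constant): m³/(kg·s²)
  M (mass): kg
  r (distance): m  → to the power 2 in the denominator, contributes 1/m²

Multiplying the contributions: [m³/(kg·s²)] · [kg] · [1/m²]
Adding exponents of each base unit: m: 1, s: -2
SI base units of gravitational acceleration: m/s²

Answer: m/s²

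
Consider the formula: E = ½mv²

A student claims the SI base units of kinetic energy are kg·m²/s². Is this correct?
Units of each symbol in E = ½mv²:
  m (mass): kg
  v (speed): m/s  → to the power 2, contributes m²/s²
  The factor ½ is dimensionless.

Multiplying the contributions: [kg] · [m²/s²]
Adding exponents of each base unit: kg: 1, m: 2, s: -2
SI base units of kinetic energy: kg·m²/s²

The claimed units kg·m²/s² match the derived units, so the claim is correct.

Answer: Yes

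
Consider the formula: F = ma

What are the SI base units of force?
Units of each symbol in F = ma:
  m (mass): kg
  a (acceleration): m/s²

Multiplying the contributions: [kg] · [m/s²]
Adding exponents of each base unit: kg: 1, m: 1, s: -2
SI base units of force: kg·m/s²

Answer: kg·m/s²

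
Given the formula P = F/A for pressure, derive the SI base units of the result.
Units of each symbol in P = F/A:
  F (force): kg·m/s²
  A (area): m²  → in the denominator, contributes 1/m²

Multiplying the contributions: [kg·m/s²] · [1/m²]
Adding exponents of each base unit: kg: 1, m: -1, s: -2
SI base units of pressure: kg/(m·s²)

Answer: kg/(m·s²)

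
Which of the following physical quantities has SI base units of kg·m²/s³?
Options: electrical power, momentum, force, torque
Checking the SI base units of each option:
  electrical power (P = IV): kg·m²/s³  ✓ matches
  momentum (p = mv): kg·m/s  ✗
  force (F = ma): kg·m/s²  ✗
  torque (τ = Fr): kg·m²/s²  ✗

Only electrical power has units kg·m²/s³.

Answer: electrical power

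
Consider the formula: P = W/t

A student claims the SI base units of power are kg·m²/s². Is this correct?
Units of each symbol in P = W/t:
  W (work): kg·m²/s²
  t (time): s  → in the denominator, contributes 1/s

Multiplying the contributions: [kg·m²/s²] · [1/s]
Adding exponents of each base unit: kg: 1, m: 2, s: -3
SI base units of power: kg·m²/s³

The claimed units kg·m²/s² (exponents kg: 1, m: 2, s: -2) do not match the derived units kg·m²/s³ (exponents kg: 1, m: 2, s: -3), so the claim is incorrect.

Answer: No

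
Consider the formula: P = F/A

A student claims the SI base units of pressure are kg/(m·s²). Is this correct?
Units of each symbol in P = F/A:
  F (force): kg·m/s²
  A (area): m²  → in the denominator, contributes 1/m²

Multiplying the contributions: [kg·m/s²] · [1/m²]
Adding exponents of each base unit: kg: 1, m: -1, s: -2
SI base units of pressure: kg/(m·s²)

The claimed units kg/(m·s²) match the derived units, so the claim is correct.

Answer: Yes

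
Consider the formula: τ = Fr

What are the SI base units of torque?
Units of each symbol in τ = Fr:
  F (force): kg·m/s²
  r (lever arm): m

Multiplying the contributions: [kg·m/s²] · [m]
Adding exponents of each base unit: kg: 1, m: 2, s: -2
SI base units of torque: kg·m²/s²

Answer: kg·m²/s²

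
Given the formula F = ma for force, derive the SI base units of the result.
Units of each symbol in F = ma:
  m (mass): kg
  a (acceleration): m/s²

Multiplying the contributions: [kg] · [m/s²]
Adding exponents of each base unit: kg: 1, m: 1, s: -2
SI base units of force: kg·m/s²

Answer: kg·m/s²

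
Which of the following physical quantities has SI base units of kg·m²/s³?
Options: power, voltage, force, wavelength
Checking the SI base units of each option:
  power (P = W/t): kg·m²/s³  ✓ matches
  voltage (V = IR): kg·m²/(s³·A)  ✗
  force (F = ma): kg·m/s²  ✗
  wavelength (λ = v/f): m  ✗

Only power has units kg·m²/s³.

Answer: power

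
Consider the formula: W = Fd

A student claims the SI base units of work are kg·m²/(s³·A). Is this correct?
Units of each symbol in W = Fd:
  F (force): kg·m/s²
  d (displacement): m

Multiplying the contributions: [kg·m/s²] · [m]
Adding exponents of each base unit: kg: 1, m: 2, s: -2
SI base units of work: kg·m²/s²

The claimed units kg·m²/(s³·A) (exponents kg: 1, m: 2, s: -3, A: -1) do not match the derived units kg·m²/s² (exponents kg: 1, m: 2, s: -2), so the claim is incorrect.

Answer: No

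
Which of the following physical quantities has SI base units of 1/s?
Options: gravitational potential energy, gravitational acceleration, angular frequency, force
Checking the SI base units of each option:
  gravitational potential energy (U = -GMm/r): kg·m²/s²  ✗
  gravitational acceleration (g = GM/r²): m/s²  ✗
  angular frequency (ω = 2πf): 1/s  ✓ matches
  force (F = ma): kg·m/s²  ✗

Only angular frequency has units 1/s.

Answer: angular frequency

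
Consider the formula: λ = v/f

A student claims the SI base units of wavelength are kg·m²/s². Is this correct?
Units of each symbol in λ = v/f:
  v (wave speed): m/s
  f (frequency): 1/s  → in the denominator, contributes s

Multiplying the contributions: [m/s] · [s]
Adding exponents of each base unit: m: 1
SI base units of wavelength: m

The claimed units kg·m²/s² (exponents kg: 1, m: 2, s: -2) do not match the derived units m (exponents m: 1), so the claim is incorrect.

Answer: No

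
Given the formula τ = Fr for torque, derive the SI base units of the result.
Units of each symbol in τ = Fr:
  F (force): kg·m/s²
  r (lever arm): m

Multiplying the contributions: [kg·m/s²] · [m]
Adding exponents of each base unit: kg: 1, m: 2, s: -2
SI base units of torque: kg·m²/s²

Answer: kg·m²/s²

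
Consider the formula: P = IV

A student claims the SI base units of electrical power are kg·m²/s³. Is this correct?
Units of each symbol in P = IV:
  I (current): A
  V (voltage, in volts): kg·m²/(s³·A)

Multiplying the contributions: [A] · [kg·m²/(s³·A)]
Adding exponents of each base unit: kg: 1, m: 2, s: -3
SI base units of electrical power: kg·m²/s³

The claimed units kg·m²/s³ match the derived units, so the claim is correct.

Answer: Yes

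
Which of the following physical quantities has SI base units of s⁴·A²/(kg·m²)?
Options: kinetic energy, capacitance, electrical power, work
Checking the SI base units of each option:
  kinetic energy (E = ½mv²): kg·m²/s²  ✗
  capacitance (C = Q/V): s⁴·A²/(kg·m²)  ✓ matches
  electrical power (P = IV): kg·m²/s³  ✗
  work (W = Fd): kg·m²/s²  ✗

Only capacitance has units s⁴·A²/(kg·m²).

Answer: capacitance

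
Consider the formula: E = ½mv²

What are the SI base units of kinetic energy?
Units of each symbol in E = ½mv²:
  m (mass): kg
  v (speed): m/s  → to the power 2, contributes m²/s²
  The factor ½ is dimensionless.

Multiplying the contributions: [kg] · [m²/s²]
Adding exponents of each base unit: kg: 1, m: 2, s: -2
SI base units of kinetic energy: kg·m²/s²

Answer: kg·m²/s²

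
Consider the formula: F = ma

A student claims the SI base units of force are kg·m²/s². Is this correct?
Units of each symbol in F = ma:
  m (mass): kg
  a (acceleration): m/s²

Multiplying the contributions: [kg] · [m/s²]
Adding exponents of each base unit: kg: 1, m: 1, s: -2
SI base units of force: kg·m/s²

The claimed units kg·m²/s² (exponents kg: 1, m: 2, s: -2) do not match the derived units kg·m/s² (exponents kg: 1, m: 1, s: -2), so the claim is incorrect.

Answer: No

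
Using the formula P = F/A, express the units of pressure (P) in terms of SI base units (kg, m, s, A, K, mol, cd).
Units of each symbol in P = F/A:
  F (force): kg·m/s²
  A (area): m²  → in the denominator, contributes 1/m²

Multiplying the contributions: [kg·m/s²] · [1/m²]
Adding exponents of each base unit: kg: 1, m: -1, s: -2
SI base units of pressure: kg/(m·s²)

Answer: kg/(m·s²)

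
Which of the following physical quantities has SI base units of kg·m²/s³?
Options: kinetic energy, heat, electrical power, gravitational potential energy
Checking the SI base units of each option:
  kinetic energy (E = ½mv²): kg·m²/s²  ✗
  heat (Q = mcΔT): kg·m²/s²  ✗
  electrical power (P = IV): kg·m²/s³  ✓ matches
  gravitational potential energy (U = -GMm/r): kg·m²/s²  ✗

Only electrical power has units kg·m²/s³.

Answer: electrical power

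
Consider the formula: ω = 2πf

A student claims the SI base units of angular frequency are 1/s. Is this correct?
Units of each symbol in ω = 2πf:
  f (frequency): 1/s
  The factor 2π is dimensionless.

Multiplying the contributions: [1/s]
Adding exponents of each base unit: s: -1
SI base units of angular frequency: 1/s

The claimed units 1/s match the derived units, so the claim is correct.

Answer: Yes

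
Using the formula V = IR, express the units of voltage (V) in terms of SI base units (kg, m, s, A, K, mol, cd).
Units of each symbol in V = IR:
  I (current): A
  R (resistance, in ohms): kg·m²/(s³·A²)

Multiplying the contributions: [A] · [kg·m²/(s³·A²)]
Adding exponents of each base unit: kg: 1, m: 2, s: -3, A: -1
SI base units of voltage: kg·m²/(s³·A)

Answer: kg·m²/(s³·A)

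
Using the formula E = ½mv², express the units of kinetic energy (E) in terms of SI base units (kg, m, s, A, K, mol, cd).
Units of each symbol in E = ½mv²:
  m (mass): kg
  v (speed): m/s  → to the power 2, contributes m²/s²
  The factor ½ is dimensionless.

Multiplying the contributions: [kg] · [m²/s²]
Adding exponents of each base unit: kg: 1, m: 2, s: -2
SI base units of kinetic energy: kg·m²/s²

Answer: kg·m²/s²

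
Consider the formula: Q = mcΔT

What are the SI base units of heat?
Units of each symbol in Q = mcΔT:
  m (mass): kg
  c (specific heat capacity, in J/(kg·K)): m²/(s²·K)
  ΔT (temperature change): K

Multiplying the contributions: [kg] · [m²/(s²·K)] · [K]
Adding exponents of each base unit: kg: 1, m: 2, s: -2
SI base units of heat: kg·m²/s²

Answer: kg·m²/s²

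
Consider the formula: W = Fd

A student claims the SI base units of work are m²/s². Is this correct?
Units of each symbol in W = Fd:
  F (force): kg·m/s²
  d (displacement): m

Multiplying the contributions: [kg·m/s²] · [m]
Adding exponents of each base unit: kg: 1, m: 2, s: -2
SI base units of work: kg·m²/s²

The claimed units m²/s² (exponents m: 2, s: -2) do not match the derived units kg·m²/s² (exponents kg: 1, m: 2, s: -2), so the claim is incorrect.

Answer: No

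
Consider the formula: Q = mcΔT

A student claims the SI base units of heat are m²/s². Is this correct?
Units of each symbol in Q = mcΔT:
  m (mass): kg
  c (specific heat capacity, in J/(kg·K)): m²/(s²·K)
  ΔT (temperature change): K

Multiplying the contributions: [kg] · [m²/(s²·K)] · [K]
Adding exponents of each base unit: kg: 1, m: 2, s: -2
SI base units of heat: kg·m²/s²

The claimed units m²/s² (exponents m: 2, s: -2) do not match the derived units kg·m²/s² (exponents kg: 1, m: 2, s: -2), so the claim is incorrect.

Answer: No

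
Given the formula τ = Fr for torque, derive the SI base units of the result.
Units of each symbol in τ = Fr:
  F (force): kg·m/s²
  r (lever arm): m

Multiplying the contributions: [kg·m/s²] · [m]
Adding exponents of each base unit: kg: 1, m: 2, s: -2
SI base units of torque: kg·m²/s²

Answer: kg·m²/s²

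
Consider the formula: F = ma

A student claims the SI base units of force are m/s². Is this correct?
Units of each symbol in F = ma:
  m (mass): kg
  a (acceleration): m/s²

Multiplying the contributions: [kg] · [m/s²]
Adding exponents of each base unit: kg: 1, m: 1, s: -2
SI base units of force: kg·m/s²

The claimed units m/s² (exponents m: 1, s: -2) do not match the derived units kg·m/s² (exponents kg: 1, m: 1, s: -2), so the claim is incorrect.

Answer: No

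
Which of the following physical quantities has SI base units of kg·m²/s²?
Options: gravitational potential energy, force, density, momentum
Checking the SI base units of each option:
  gravitational potential energy (U = -GMm/r): kg·m²/s²  ✓ matches
  force (F = ma): kg·m/s²  ✗
  density (ρ = m/V): kg/m³  ✗
  momentum (p = mv): kg·m/s  ✗

Only gravitational potential energy has units kg·m²/s².

Answer: gravitational potential energy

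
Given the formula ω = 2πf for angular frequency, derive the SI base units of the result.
Units of each symbol in ω = 2πf:
  f (frequency): 1/s
  The factor 2π is dimensionless.

Multiplying the contributions: [1/s]
Adding exponents of each base unit: s: -1
SI base units of angular frequency: 1/s

Answer: 1/s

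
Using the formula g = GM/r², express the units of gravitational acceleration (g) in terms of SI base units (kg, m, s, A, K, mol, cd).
Units of each symbol in g = GM/r²:
  G (gravitational constant): m³/(kg·s²)
  M (mass): kg
  r (distance): m  → to the power 2 in the denominator, contributes 1/m²

Multiplying the contributions: [m³/(kg·s²)] · [kg] · [1/m²]
Adding exponents of each base unit: m: 1, s: -2
SI base units of gravitational acceleration: m/s²

Answer: m/s²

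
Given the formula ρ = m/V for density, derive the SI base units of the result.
Units of each symbol in ρ = m/V:
  m (mass): kg
  V (volume): m³  → in the denominator, contributes 1/m³

Multiplying the contributions: [kg] · [1/m³]
Adding exponents of each base unit: kg: 1, m: -3
SI base units of density: kg/m³

Answer: kg/m³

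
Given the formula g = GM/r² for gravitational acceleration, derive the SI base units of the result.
Units of each symbol in g = GM/r²:
  G (gravitational constant): m³/(kg·s²)
  M (mass): kg
  r (distance): m  → to the power 2 in the denominator, contributes 1/m²

Multiplying the contributions: [m³/(kg·s²)] · [kg] · [1/m²]
Adding exponents of each base unit: m: 1, s: -2
SI base units of gravitational acceleration: m/s²

Answer: m/s²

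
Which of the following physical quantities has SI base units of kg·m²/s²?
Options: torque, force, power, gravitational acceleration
Checking the SI base units of each option:
  torque (τ = Fr): kg·m²/s²  ✓ matches
  force (F = ma): kg·m/s²  ✗
  power (P = W/t): kg·m²/s³  ✗
  gravitational acceleration (g = GM/r²): m/s²  ✗

Only torque has units kg·m²/s².

Answer: torque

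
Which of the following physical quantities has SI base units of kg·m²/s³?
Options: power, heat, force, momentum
Checking the SI base units of each option:
  power (P = W/t): kg·m²/s³  ✓ matches
  heat (Q = mcΔT): kg·m²/s²  ✗
  force (F = ma): kg·m/s²  ✗
  momentum (p = mv): kg·m/s  ✗

Only power has units kg·m²/s³.

Answer: power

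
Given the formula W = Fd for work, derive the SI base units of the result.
Units of each symbol in W = Fd:
  F (force): kg·m/s²
  d (displacement): m

Multiplying the contributions: [kg·m/s²] · [m]
Adding exponents of each base unit: kg: 1, m: 2, s: -2
SI base units of work: kg·m²/s²

Answer: kg·m²/s²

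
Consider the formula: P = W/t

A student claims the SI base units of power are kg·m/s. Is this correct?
Units of each symbol in P = W/t:
  W (work): kg·m²/s²
  t (time): s  → in the denominator, contributes 1/s

Multiplying the contributions: [kg·m²/s²] · [1/s]
Adding exponents of each base unit: kg: 1, m: 2, s: -3
SI base units of power: kg·m²/s³

The claimed units kg·m/s (exponents kg: 1, m: 1, s: -1) do not match the derived units kg·m²/s³ (exponents kg: 1, m: 2, s: -3), so the claim is incorrect.

Answer: No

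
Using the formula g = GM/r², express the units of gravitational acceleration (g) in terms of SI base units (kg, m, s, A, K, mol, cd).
Units of each symbol in g = GM/r²:
  G (gravitational constant): m³/(kg·s²)
  M (mass): kg
  r (distance): m  → to the power 2 in the denominator, contributes 1/m²

Multiplying the contributions: [m³/(kg·s²)] · [kg] · [1/m²]
Adding exponents of each base unit: m: 1, s: -2
SI base units of gravitational acceleration: m/s²

Answer: m/s²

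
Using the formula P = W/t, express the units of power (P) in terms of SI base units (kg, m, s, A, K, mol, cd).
Units of each symbol in P = W/t:
  W (work): kg·m²/s²
  t (time): s  → in the denominator, contributes 1/s

Multiplying the contributions: [kg·m²/s²] · [1/s]
Adding exponents of each base unit: kg: 1, m: 2, s: -3
SI base units of power: kg·m²/s³

Answer: kg·m²/s³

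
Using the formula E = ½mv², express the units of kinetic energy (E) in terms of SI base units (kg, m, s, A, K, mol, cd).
Units of each symbol in E = ½mv²:
  m (mass): kg
  v (speed): m/s  → to the power 2, contributes m²/s²
  The factor ½ is dimensionless.

Multiplying the contributions: [kg] · [m²/s²]
Adding exponents of each base unit: kg: 1, m: 2, s: -2
SI base units of kinetic energy: kg·m²/s²

Answer: kg·m²/s²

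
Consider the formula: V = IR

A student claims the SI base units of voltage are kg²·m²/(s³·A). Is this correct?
Units of each symbol in V = IR:
  I (current): A
  R (resistance, in ohms): kg·m²/(s³·A²)

Multiplying the contributions: [A] · [kg·m²/(s³·A²)]
Adding exponents of each base unit: kg: 1, m: 2, s: -3, A: -1
SI base units of voltage: kg·m²/(s³·A)

The claimed units kg²·m²/(s³·A) (exponents kg: 2, m: 2, s: -3, A: -1) do not match the derived units kg·m²/(s³·A) (exponents kg: 1, m: 2, s: -3, A: -1), so the claim is incorrect.

Answer: No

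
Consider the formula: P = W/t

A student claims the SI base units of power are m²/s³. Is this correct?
Units of each symbol in P = W/t:
  W (work): kg·m²/s²
  t (time): s  → in the denominator, contributes 1/s

Multiplying the contributions: [kg·m²/s²] · [1/s]
Adding exponents of each base unit: kg: 1, m: 2, s: -3
SI base units of power: kg·m²/s³

The claimed units m²/s³ (exponents m: 2, s: -3) do not match the derived units kg·m²/s³ (exponents kg: 1, m: 2, s: -3), so the claim is incorrect.

Answer: No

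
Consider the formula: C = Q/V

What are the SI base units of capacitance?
Units of each symbol in C = Q/V:
  Q (charge, in coulombs): s·A
  V (voltage, in volts): kg·m²/(s³·A)  → in the denominator, contributes s³·A/(kg·m²)

Multiplying the contributions: [s·A] · [s³·A/(kg·m²)]
Adding exponents of each base unit: kg: -1, m: -2, s: 4, A: 2
SI base units of capacitance: s⁴·A²/(kg·m²)

Answer: s⁴·A²/(kg·m²)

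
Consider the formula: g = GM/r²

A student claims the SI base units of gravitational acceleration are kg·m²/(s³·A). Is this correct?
Units of each symbol in g = GM/r²:
  G (gravitational constant): m³/(kg·s²)
  M (mass): kg
  r (distance): m  → to the power 2 in the denominator, contributes 1/m²

Multiplying the contributions: [m³/(kg·s²)] · [kg] · [1/m²]
Adding exponents of each base unit: m: 1, s: -2
SI base units of gravitational acceleration: m/s²

The claimed units kg·m²/(s³·A) (exponents kg: 1, m: 2, s: -3, A: -1) do not match the derived units m/s² (exponents m: 1, s: -2), so the claim is incorrect.

Answer: No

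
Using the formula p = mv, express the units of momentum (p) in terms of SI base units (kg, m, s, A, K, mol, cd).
Units of each symbol in p = mv:
  m (mass): kg
  v (velocity): m/s

Multiplying the contributions: [kg] · [m/s]
Adding exponents of each base unit: kg: 1, m: 1, s: -1
SI base units of momentum: kg·m/s

Answer: kg·m/s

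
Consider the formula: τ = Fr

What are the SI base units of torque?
Units of each symbol in τ = Fr:
  F (force): kg·m/s²
  r (lever arm): m

Multiplying the contributions: [kg·m/s²] · [m]
Adding exponents of each base unit: kg: 1, m: 2, s: -2
SI base units of torque: kg·m²/s²

Answer: kg·m²/s²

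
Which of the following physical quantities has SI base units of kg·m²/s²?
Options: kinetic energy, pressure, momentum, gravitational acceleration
Checking the SI base units of each option:
  kinetic energy (E = ½mv²): kg·m²/s²  ✓ matches
  pressure (P = F/A): kg/(m·s²)  ✗
  momentum (p = mv): kg·m/s  ✗
  gravitational acceleration (g = GM/r²): m/s²  ✗

Only kinetic energy has units kg·m²/s².

Answer: kinetic energy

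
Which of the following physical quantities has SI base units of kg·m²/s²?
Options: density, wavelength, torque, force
Checking the SI base units of each option:
  density (ρ = m/V): kg/m³  ✗
  wavelength (λ = v/f): m  ✗
  torque (τ = Fr): kg·m²/s²  ✓ matches
  force (F = ma): kg·m/s²  ✗

Only torque has units kg·m²/s².

Answer: torque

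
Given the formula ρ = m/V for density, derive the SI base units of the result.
Units of each symbol in ρ = m/V:
  m (mass): kg
  V (volume): m³  → in the denominator, contributes 1/m³

Multiplying the contributions: [kg] · [1/m³]
Adding exponents of each base unit: kg: 1, m: -3
SI base units of density: kg/m³

Answer: kg/m³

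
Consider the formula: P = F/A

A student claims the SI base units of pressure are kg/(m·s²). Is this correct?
Units of each symbol in P = F/A:
  F (force): kg·m/s²
  A (area): m²  → in the denominator, contributes 1/m²

Multiplying the contributions: [kg·m/s²] · [1/m²]
Adding exponents of each base unit: kg: 1, m: -1, s: -2
SI base units of pressure: kg/(m·s²)

The claimed units kg/(m·s²) match the derived units, so the claim is correct.

Answer: Yes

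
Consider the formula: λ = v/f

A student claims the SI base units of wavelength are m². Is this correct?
Units of each symbol in λ = v/f:
  v (wave speed): m/s
  f (frequency): 1/s  → in the denominator, contributes s

Multiplying the contributions: [m/s] · [s]
Adding exponents of each base unit: m: 1
SI base units of wavelength: m

The claimed units m² (exponents m: 2) do not match the derived units m (exponents m: 1), so the claim is incorrect.

Answer: No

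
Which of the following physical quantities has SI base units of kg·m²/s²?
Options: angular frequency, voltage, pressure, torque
Checking the SI base units of each option:
  angular frequency (ω = 2πf): 1/s  ✗
  voltage (V = IR): kg·m²/(s³·A)  ✗
  pressure (P = F/A): kg/(m·s²)  ✗
  torque (τ = Fr): kg·m²/s²  ✓ matches

Only torque has units kg·m²/s².

Answer: torque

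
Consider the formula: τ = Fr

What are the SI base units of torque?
Units of each symbol in τ = Fr:
  F (force): kg·m/s²
  r (lever arm): m

Multiplying the contributions: [kg·m/s²] · [m]
Adding exponents of each base unit: kg: 1, m: 2, s: -2
SI base units of torque: kg·m²/s²

Answer: kg·m²/s²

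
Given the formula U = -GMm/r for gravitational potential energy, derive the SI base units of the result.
Units of each symbol in U = -GMm/r:
  G (gravitational constant): m³/(kg·s²)
  M (mass): kg
  m (mass): kg
  r (distance): m  → in the denominator, contributes 1/m
  The minus sign does not affect the units.

Multiplying the contributions: [m³/(kg·s²)] · [kg] · [kg] · [1/m]
Adding exponents of each base unit: kg: 1, m: 2, s: -2
SI base units of gravitational potential energy: kg·m²/s²

Answer: kg·m²/s²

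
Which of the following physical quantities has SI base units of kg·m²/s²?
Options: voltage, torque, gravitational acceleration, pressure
Checking the SI base units of each option:
  voltage (V = IR): kg·m²/(s³·A)  ✗
  torque (τ = Fr): kg·m²/s²  ✓ matches
  gravitational acceleration (g = GM/r²): m/s²  ✗
  pressure (P = F/A): kg/(m·s²)  ✗

Only torque has units kg·m²/s².

Answer: torque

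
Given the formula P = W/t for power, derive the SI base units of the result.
Units of each symbol in P = W/t:
  W (work): kg·m²/s²
  t (time): s  → in the denominator, contributes 1/s

Multiplying the contributions: [kg·m²/s²] · [1/s]
Adding exponents of each base unit: kg: 1, m: 2, s: -3
SI base units of power: kg·m²/s³

Answer: kg·m²/s³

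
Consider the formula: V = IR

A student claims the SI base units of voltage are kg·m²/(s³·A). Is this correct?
Units of each symbol in V = IR:
  I (current): A
  R (resistance, in ohms): kg·m²/(s³·A²)

Multiplying the contributions: [A] · [kg·m²/(s³·A²)]
Adding exponents of each base unit: kg: 1, m: 2, s: -3, A: -1
SI base units of voltage: kg·m²/(s³·A)

The claimed units kg·m²/(s³·A) match the derived units, so the claim is correct.

Answer: Yes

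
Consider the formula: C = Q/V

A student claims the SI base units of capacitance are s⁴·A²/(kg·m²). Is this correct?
Units of each symbol in C = Q/V:
  Q (charge, in coulombs): s·A
  V (voltage, in volts): kg·m²/(s³·A)  → in the denominator, contributes s³·A/(kg·m²)

Multiplying the contributions: [s·A] · [s³·A/(kg·m²)]
Adding exponents of each base unit: kg: -1, m: -2, s: 4, A: 2
SI base units of capacitance: s⁴·A²/(kg·m²)

The claimed units s⁴·A²/(kg·m²) match the derived units, so the claim is correct.

Answer: Yes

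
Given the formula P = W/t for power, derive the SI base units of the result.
Units of each symbol in P = W/t:
  W (work): kg·m²/s²
  t (time): s  → in the denominator, contributes 1/s

Multiplying the contributions: [kg·m²/s²] · [1/s]
Adding exponents of each base unit: kg: 1, m: 2, s: -3
SI base units of power: kg·m²/s³

Answer: kg·m²/s³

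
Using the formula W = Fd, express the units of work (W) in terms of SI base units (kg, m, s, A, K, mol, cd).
Units of each symbol in W = Fd:
  F (force): kg·m/s²
  d (displacement): m

Multiplying the contributions: [kg·m/s²] · [m]
Adding exponents of each base unit: kg: 1, m: 2, s: -2
SI base units of work: kg·m²/s²

Answer: kg·m²/s²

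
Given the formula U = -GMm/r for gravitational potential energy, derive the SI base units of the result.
Units of each symbol in U = -GMm/r:
  G (gravitational constant): m³/(kg·s²)
  M (mass): kg
  m (mass): kg
  r (distance): m  → in the denominator, contributes 1/m
  The minus sign does not affect the units.

Multiplying the contributions: [m³/(kg·s²)] · [kg] · [kg] · [1/m]
Adding exponents of each base unit: kg: 1, m: 2, s: -2
SI base units of gravitational potential energy: kg·m²/s²

Answer: kg·m²/s²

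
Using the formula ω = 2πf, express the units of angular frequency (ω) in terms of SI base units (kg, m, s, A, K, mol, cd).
Units of each symbol in ω = 2πf:
  f (frequency): 1/s
  The factor 2π is dimensionless.

Multiplying the contributions: [1/s]
Adding exponents of each base unit: s: -1
SI base units of angular frequency: 1/s

Answer: 1/s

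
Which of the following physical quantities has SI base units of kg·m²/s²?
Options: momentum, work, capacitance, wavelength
Checking the SI base units of each option:
  momentum (p = mv): kg·m/s  ✗
  work (W = Fd): kg·m²/s²  ✓ matches
  capacitance (C = Q/V): s⁴·A²/(kg·m²)  ✗
  wavelength (λ = v/f): m  ✗

Only work has units kg·m²/s².

Answer: work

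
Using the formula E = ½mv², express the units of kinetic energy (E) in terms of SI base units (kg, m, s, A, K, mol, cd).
Units of each symbol in E = ½mv²:
  m (mass): kg
  v (speed): m/s  → to the power 2, contributes m²/s²
  The factor ½ is dimensionless.

Multiplying the contributions: [kg] · [m²/s²]
Adding exponents of each base unit: kg: 1, m: 2, s: -2
SI base units of kinetic energy: kg·m²/s²

Answer: kg·m²/s²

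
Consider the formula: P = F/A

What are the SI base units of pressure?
Units of each symbol in P = F/A:
  F (force): kg·m/s²
  A (area): m²  → in the denominator, contributes 1/m²

Multiplying the contributions: [kg·m/s²] · [1/m²]
Adding exponents of each base unit: kg: 1, m: -1, s: -2
SI base units of pressure: kg/(m·s²)

Answer: kg/(m·s²)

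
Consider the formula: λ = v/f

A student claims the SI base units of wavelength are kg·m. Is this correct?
Units of each symbol in λ = v/f:
  v (wave speed): m/s
  f (frequency): 1/s  → in the denominator, contributes s

Multiplying the contributions: [m/s] · [s]
Adding exponents of each base unit: m: 1
SI base units of wavelength: m

The claimed units kg·m (exponents kg: 1, m: 1) do not match the derived units m (exponents m: 1), so the claim is incorrect.

Answer: No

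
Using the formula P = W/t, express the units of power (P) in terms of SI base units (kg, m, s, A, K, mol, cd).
Units of each symbol in P = W/t:
  W (work): kg·m²/s²
  t (time): s  → in the denominator, contributes 1/s

Multiplying the contributions: [kg·m²/s²] · [1/s]
Adding exponents of each base unit: kg: 1, m: 2, s: -3
SI base units of power: kg·m²/s³

Answer: kg·m²/s³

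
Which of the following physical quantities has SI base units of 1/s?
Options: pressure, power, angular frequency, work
Checking the SI base units of each option:
  pressure (P = F/A): kg/(m·s²)  ✗
  power (P = W/t): kg·m²/s³  ✗
  angular frequency (ω = 2πf): 1/s  ✓ matches
  work (W = Fd): kg·m²/s²  ✗

Only angular frequency has units 1/s.

Answer: angular frequency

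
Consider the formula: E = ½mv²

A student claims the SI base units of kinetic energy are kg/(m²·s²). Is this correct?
Units of each symbol in E = ½mv²:
  m (mass): kg
  v (speed): m/s  → to the power 2, contributes m²/s²
  The factor ½ is dimensionless.

Multiplying the contributions: [kg] · [m²/s²]
Adding exponents of each base unit: kg: 1, m: 2, s: -2
SI base units of kinetic energy: kg·m²/s²

The claimed units kg/(m²·s²) (exponents kg: 1, m: -2, s: -2) do not match the derived units kg·m²/s² (exponents kg: 1, m: 2, s: -2), so the claim is incorrect.

Answer: No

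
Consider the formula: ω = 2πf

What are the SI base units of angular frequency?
Units of each symbol in ω = 2πf:
  f (frequency): 1/s
  The factor 2π is dimensionless.

Multiplying the contributions: [1/s]
Adding exponents of each base unit: s: -1
SI base units of angular frequency: 1/s

Answer: 1/s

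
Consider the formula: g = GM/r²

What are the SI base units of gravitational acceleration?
Units of each symbol in g = GM/r²:
  G (gravitational constant): m³/(kg·s²)
  M (mass): kg
  r (distance): m  → to the power 2 in the denominator, contributes 1/m²

Multiplying the contributions: [m³/(kg·s²)] · [kg] · [1/m²]
Adding exponents of each base unit: m: 1, s: -2
SI base units of gravitational acceleration: m/s²

Answer: m/s²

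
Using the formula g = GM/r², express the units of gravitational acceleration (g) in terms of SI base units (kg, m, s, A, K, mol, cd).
Units of each symbol in g = GM/r²:
  G (gravitational constant): m³/(kg·s²)
  M (mass): kg
  r (distance): m  → to the power 2 in the denominator, contributes 1/m²

Multiplying the contributions: [m³/(kg·s²)] · [kg] · [1/m²]
Adding exponents of each base unit: m: 1, s: -2
SI base units of gravitational acceleration: m/s²

Answer: m/s²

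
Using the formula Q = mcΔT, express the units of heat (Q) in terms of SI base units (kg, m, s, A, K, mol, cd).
Units of each symbol in Q = mcΔT:
  m (mass): kg
  c (specific heat capacity, in J/(kg·K)): m²/(s²·K)
  ΔT (temperature change): K

Multiplying the contributions: [kg] · [m²/(s²·K)] · [K]
Adding exponents of each base unit: kg: 1, m: 2, s: -2
SI base units of heat: kg·m²/s²

Answer: kg·m²/s²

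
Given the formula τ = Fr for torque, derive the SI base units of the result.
Units of each symbol in τ = Fr:
  F (force): kg·m/s²
  r (lever arm): m

Multiplying the contributions: [kg·m/s²] · [m]
Adding exponents of each base unit: kg: 1, m: 2, s: -2
SI base units of torque: kg·m²/s²

Answer: kg·m²/s²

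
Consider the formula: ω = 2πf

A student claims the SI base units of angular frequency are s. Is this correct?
Units of each symbol in ω = 2πf:
  f (frequency): 1/s
  The factor 2π is dimensionless.

Multiplying the contributions: [1/s]
Adding exponents of each base unit: s: -1
SI base units of angular frequency: 1/s

The claimed units s (exponents s: 1) do not match the derived units 1/s (exponents s: -1), so the claim is incorrect.

Answer: No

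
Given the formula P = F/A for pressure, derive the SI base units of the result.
Units of each symbol in P = F/A:
  F (force): kg·m/s²
  A (area): m²  → in the denominator, contributes 1/m²

Multiplying the contributions: [kg·m/s²] · [1/m²]
Adding exponents of each base unit: kg: 1, m: -1, s: -2
SI base units of pressure: kg/(m·s²)

Answer: kg/(m·s²)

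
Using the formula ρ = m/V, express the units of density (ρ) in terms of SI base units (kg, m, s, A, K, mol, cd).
Units of each symbol in ρ = m/V:
  m (mass): kg
  V (volume): m³  → in the denominator, contributes 1/m³

Multiplying the contributions: [kg] · [1/m³]
Adding exponents of each base unit: kg: 1, m: -3
SI base units of density: kg/m³

Answer: kg/m³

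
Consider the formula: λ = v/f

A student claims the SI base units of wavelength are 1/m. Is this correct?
Units of each symbol in λ = v/f:
  v (wave speed): m/s
  f (frequency): 1/s  → in the denominator, contributes s

Multiplying the contributions: [m/s] · [s]
Adding exponents of each base unit: m: 1
SI base units of wavelength: m

The claimed units 1/m (exponents m: -1) do not match the derived units m (exponents m: 1), so the claim is incorrect.

Answer: No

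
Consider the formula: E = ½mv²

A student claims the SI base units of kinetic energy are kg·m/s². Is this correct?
Units of each symbol in E = ½mv²:
  m (mass): kg
  v (speed): m/s  → to the power 2, contributes m²/s²
  The factor ½ is dimensionless.

Multiplying the contributions: [kg] · [m²/s²]
Adding exponents of each base unit: kg: 1, m: 2, s: -2
SI base units of kinetic energy: kg·m²/s²

The claimed units kg·m/s² (exponents kg: 1, m: 1, s: -2) do not match the derived units kg·m²/s² (exponents kg: 1, m: 2, s: -2), so the claim is incorrect.

Answer: No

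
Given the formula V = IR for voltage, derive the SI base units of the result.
Units of each symbol in V = IR:
  I (current): A
  R (resistance, in ohms): kg·m²/(s³·A²)

Multiplying the contributions: [A] · [kg·m²/(s³·A²)]
Adding exponents of each base unit: kg: 1, m: 2, s: -3, A: -1
SI base units of voltage: kg·m²/(s³·A)

Answer: kg·m²/(s³·A)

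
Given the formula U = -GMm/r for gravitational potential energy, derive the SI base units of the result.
Units of each symbol in U = -GMm/r:
  G (gravitational constant): m³/(kg·s²)
  M (mass): kg
  m (mass): kg
  r (distance): m  → in the denominator, contributes 1/m
  The minus sign does not affect the units.

Multiplying the contributions: [m³/(kg·s²)] · [kg] · [kg] · [1/m]
Adding exponents of each base unit: kg: 1, m: 2, s: -2
SI base units of gravitational potential energy: kg·m²/s²

Answer: kg·m²/s²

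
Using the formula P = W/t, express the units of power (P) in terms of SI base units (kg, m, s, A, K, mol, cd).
Units of each symbol in P = W/t:
  W (work): kg·m²/s²
  t (time): s  → in the denominator, contributes 1/s

Multiplying the contributions: [kg·m²/s²] · [1/s]
Adding exponents of each base unit: kg: 1, m: 2, s: -3
SI base units of power: kg·m²/s³

Answer: kg·m²/s³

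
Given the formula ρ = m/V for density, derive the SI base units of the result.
Units of each symbol in ρ = m/V:
  m (mass): kg
  V (volume): m³  → in the denominator, contributes 1/m³

Multiplying the contributions: [kg] · [1/m³]
Adding exponents of each base unit: kg: 1, m: -3
SI base units of density: kg/m³

Answer: kg/m³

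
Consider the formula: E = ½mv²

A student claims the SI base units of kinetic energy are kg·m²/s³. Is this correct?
Units of each symbol in E = ½mv²:
  m (mass): kg
  v (speed): m/s  → to the power 2, contributes m²/s²
  The factor ½ is dimensionless.

Multiplying the contributions: [kg] · [m²/s²]
Adding exponents of each base unit: kg: 1, m: 2, s: -2
SI base units of kinetic energy: kg·m²/s²

The claimed units kg·m²/s³ (exponents kg: 1, m: 2, s: -3) do not match the derived units kg·m²/s² (exponents kg: 1, m: 2, s: -2), so the claim is incorrect.

Answer: No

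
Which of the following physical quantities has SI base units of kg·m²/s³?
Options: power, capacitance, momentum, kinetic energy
Checking the SI base units of each option:
  power (P = W/t): kg·m²/s³  ✓ matches
  capacitance (C = Q/V): s⁴·A²/(kg·m²)  ✗
  momentum (p = mv): kg·m/s  ✗
  kinetic energy (E = ½mv²): kg·m²/s²  ✗

Only power has units kg·m²/s³.

Answer: power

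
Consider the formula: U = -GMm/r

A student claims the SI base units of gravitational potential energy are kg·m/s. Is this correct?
Units of each symbol in U = -GMm/r:
  G (gravitational constant): m³/(kg·s²)
  M (mass): kg
  m (mass): kg
  r (distance): m  → in the denominator, contributes 1/m
  The minus sign does not affect the units.

Multiplying the contributions: [m³/(kg·s²)] · [kg] · [kg] · [1/m]
Adding exponents of each base unit: kg: 1, m: 2, s: -2
SI base units of gravitational potential energy: kg·m²/s²

The claimed units kg·m/s (exponents kg: 1, m: 1, s: -1) do not match the derived units kg·m²/s² (exponents kg: 1, m: 2, s: -2), so the claim is incorrect.

Answer: No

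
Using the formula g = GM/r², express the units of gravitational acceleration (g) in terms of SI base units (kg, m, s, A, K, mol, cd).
Units of each symbol in g = GM/r²:
  G (gravitational constant): m³/(kg·s²)
  M (mass): kg
  r (distance): m  → to the power 2 in the denominator, contributes 1/m²

Multiplying the contributions: [m³/(kg·s²)] · [kg] · [1/m²]
Adding exponents of each base unit: m: 1, s: -2
SI base units of gravitational acceleration: m/s²

Answer: m/s²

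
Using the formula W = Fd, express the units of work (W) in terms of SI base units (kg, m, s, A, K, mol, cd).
Units of each symbol in W = Fd:
  F (force): kg·m/s²
  d (displacement): m

Multiplying the contributions: [kg·m/s²] · [m]
Adding exponents of each base unit: kg: 1, m: 2, s: -2
SI base units of work: kg·m²/s²

Answer: kg·m²/s²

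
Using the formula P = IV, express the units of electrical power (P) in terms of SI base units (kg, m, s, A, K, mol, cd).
Units of each symbol in P = IV:
  I (current): A
  V (voltage, in volts): kg·m²/(s³·A)

Multiplying the contributions: [A] · [kg·m²/(s³·A)]
Adding exponents of each base unit: kg: 1, m: 2, s: -3
SI base units of electrical power: kg·m²/s³

Answer: kg·m²/s³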